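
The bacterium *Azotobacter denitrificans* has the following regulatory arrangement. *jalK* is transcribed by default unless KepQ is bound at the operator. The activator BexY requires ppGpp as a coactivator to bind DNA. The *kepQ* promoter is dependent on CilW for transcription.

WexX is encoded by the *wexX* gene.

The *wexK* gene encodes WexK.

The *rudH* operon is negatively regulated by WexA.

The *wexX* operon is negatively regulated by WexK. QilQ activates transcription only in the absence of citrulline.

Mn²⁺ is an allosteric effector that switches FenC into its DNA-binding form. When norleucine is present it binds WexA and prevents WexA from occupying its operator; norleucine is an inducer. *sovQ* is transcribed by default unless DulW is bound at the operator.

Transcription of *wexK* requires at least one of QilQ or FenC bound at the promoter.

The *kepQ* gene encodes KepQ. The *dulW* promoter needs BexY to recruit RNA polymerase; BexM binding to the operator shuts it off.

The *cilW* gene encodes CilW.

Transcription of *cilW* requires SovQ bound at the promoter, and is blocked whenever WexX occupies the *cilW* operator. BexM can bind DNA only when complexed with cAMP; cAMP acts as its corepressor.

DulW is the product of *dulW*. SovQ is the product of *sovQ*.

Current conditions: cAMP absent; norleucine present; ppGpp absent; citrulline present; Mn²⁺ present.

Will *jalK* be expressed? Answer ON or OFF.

ppGpp is absent, so BexY is inactive.
cAMP is absent, so BexM is inactive.
Required activator BexY is absent, so *dulW* is not transcribed.
So DulW is not produced.
With no repressor bound, *sovQ* is transcribed.
So SovQ is produced and active.
Citrulline is present, so QilQ is inactive.
Mn²⁺ is present, so FenC is active.
Activator FenC is present, so *wexK* is transcribed.
So WexK is produced and active.
With repressor WexK bound, *wexX* is not transcribed.
So WexX is not produced.
No repressor is bound and SovQ is active, so *cilW* is transcribed.
So CilW is produced and active.
No repressor is bound and CilW is active, so *kepQ* is transcribed.
So KepQ is produced and active.
With repressor KepQ bound, *jalK* is not transcribed.

OFF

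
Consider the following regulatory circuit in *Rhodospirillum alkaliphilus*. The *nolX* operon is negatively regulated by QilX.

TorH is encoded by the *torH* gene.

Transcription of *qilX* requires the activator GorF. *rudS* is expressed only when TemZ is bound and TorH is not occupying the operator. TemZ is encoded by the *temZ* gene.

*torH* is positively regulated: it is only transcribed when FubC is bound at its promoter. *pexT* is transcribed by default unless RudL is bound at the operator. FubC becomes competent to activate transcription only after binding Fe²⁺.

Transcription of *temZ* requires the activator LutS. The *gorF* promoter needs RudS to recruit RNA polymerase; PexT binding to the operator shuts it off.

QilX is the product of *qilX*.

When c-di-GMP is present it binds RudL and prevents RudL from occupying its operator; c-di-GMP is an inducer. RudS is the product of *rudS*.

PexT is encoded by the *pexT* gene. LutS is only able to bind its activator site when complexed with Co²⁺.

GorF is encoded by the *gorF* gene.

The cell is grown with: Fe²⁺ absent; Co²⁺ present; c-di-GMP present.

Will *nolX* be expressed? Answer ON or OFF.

ON

Co²⁺ is present, so LutS is active.
No repressor is bound and LutS is active, so *temZ* is transcribed.
So TemZ is produced and active.
Fe²⁺ is absent, so FubC is inactive.
Required activator FubC is absent, so *torH* is not transcribed.
So TorH is not produced.
No repressor is bound and TemZ is active, so *rudS* is transcribed.
So RudS is produced and active.
c-di-GMP is present, so RudL is inactive.
With no repressor bound, *pexT* is transcribed.
So PexT is produced and active.
With repressor PexT bound, *gorF* is not transcribed.
So GorF is not produced.
Required activator GorF is absent, so *qilX* is not transcribed.
So QilX is not produced.
With no repressor bound, *nolX* is transcribed.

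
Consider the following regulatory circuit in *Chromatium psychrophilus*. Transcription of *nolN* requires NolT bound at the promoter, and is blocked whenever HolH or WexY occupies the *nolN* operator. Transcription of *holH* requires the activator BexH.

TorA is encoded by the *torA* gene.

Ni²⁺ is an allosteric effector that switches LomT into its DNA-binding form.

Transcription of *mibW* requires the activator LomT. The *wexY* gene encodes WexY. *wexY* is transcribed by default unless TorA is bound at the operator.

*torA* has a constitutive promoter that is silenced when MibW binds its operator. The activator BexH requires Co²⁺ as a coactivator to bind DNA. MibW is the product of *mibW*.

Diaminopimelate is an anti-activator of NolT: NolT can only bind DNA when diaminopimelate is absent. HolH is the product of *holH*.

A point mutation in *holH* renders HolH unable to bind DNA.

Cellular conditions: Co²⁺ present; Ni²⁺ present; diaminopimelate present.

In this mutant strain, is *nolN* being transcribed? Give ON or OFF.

HolH is non-functional in this strain, so it has no effect.
Ni²⁺ is present, so LomT is active.
No repressor is bound and LomT is active, so *mibW* is transcribed.
So MibW is produced and active.
With repressor MibW bound, *torA* is not transcribed.
So TorA is not produced.
With no repressor bound, *wexY* is transcribed.
So WexY is produced and active.
Diaminopimelate is present, so NolT is inactive.
With repressor WexY bound, *nolN* is not transcribed.

OFF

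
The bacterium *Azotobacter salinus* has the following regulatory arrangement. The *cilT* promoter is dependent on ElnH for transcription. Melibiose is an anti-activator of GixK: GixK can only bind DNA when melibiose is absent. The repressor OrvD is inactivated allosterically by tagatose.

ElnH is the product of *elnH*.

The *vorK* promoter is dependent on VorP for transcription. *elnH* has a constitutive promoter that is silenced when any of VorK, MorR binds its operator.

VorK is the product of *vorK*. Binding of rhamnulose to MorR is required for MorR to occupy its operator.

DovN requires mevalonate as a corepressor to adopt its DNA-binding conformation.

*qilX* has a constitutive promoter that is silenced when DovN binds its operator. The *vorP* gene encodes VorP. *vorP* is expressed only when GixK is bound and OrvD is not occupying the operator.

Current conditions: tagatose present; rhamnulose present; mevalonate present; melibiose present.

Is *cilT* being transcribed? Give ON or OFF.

OFF

Tagatose is present, so OrvD is inactive.
Melibiose is present, so GixK is inactive.
Required activator GixK is absent, so *vorP* is not transcribed.
So VorP is not produced.
Required activator VorP is absent, so *vorK* is not transcribed.
So VorK is not produced.
Rhamnulose is present, so MorR is active.
With repressor MorR bound, *elnH* is not transcribed.
So ElnH is not produced.
Required activator ElnH is absent, so *cilT* is not transcribed.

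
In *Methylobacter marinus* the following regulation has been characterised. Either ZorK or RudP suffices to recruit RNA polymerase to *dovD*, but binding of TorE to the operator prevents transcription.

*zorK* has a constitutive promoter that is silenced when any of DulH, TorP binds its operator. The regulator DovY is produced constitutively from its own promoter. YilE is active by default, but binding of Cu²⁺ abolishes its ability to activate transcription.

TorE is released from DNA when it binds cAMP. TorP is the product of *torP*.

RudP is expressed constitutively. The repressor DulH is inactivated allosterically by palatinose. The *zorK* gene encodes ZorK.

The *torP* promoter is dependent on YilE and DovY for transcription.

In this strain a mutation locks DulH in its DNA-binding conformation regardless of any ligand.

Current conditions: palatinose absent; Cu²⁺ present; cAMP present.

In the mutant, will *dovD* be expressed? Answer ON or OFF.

DulH is constitutively active in this strain.
Cu²⁺ is present, so YilE is inactive.
DovY is produced constitutively and is active.
Required activator YilE is absent, so *torP* is not transcribed.
So TorP is not produced.
With repressor DulH bound, *zorK* is not transcribed.
So ZorK is not produced.
RudP is produced constitutively and is active.
cAMP is present, so TorE is inactive.
Activator RudP is present, so *dovD* is transcribed.

ON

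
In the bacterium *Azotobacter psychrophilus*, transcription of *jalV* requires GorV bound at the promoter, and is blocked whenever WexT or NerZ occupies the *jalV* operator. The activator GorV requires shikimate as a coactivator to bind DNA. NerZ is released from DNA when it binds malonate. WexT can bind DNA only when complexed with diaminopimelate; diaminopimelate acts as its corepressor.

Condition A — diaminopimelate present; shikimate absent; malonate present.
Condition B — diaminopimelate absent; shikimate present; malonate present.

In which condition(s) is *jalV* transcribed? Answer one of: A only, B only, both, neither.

B only

Condition A:
Diaminopimelate is present, so WexT is active.
Shikimate is absent, so GorV is inactive.
Malonate is present, so NerZ is inactive.
With repressor WexT bound, *jalV* is not transcribed.
→ *jalV* is OFF in A.
Condition B:
Diaminopimelate is absent, so WexT is inactive.
Shikimate is present, so GorV is active.
Malonate is present, so NerZ is inactive.
No repressor is bound and GorV is active, so *jalV* is transcribed.
→ *jalV* is ON in B.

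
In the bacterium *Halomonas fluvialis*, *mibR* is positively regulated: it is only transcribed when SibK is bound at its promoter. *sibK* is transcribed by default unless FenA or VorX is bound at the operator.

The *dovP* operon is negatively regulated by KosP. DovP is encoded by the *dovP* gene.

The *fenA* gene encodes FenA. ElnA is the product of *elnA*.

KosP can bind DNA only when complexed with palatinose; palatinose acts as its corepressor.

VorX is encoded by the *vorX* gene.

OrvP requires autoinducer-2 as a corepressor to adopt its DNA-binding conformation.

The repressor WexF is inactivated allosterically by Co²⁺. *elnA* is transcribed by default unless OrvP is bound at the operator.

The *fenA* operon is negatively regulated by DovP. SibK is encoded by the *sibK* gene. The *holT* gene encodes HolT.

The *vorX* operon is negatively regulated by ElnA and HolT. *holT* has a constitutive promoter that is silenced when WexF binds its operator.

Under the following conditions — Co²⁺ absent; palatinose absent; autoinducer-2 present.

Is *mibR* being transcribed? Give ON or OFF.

Palatinose is absent, so KosP is inactive.
With no repressor bound, *dovP* is transcribed.
So DovP is produced and active.
With repressor DovP bound, *fenA* is not transcribed.
So FenA is not produced.
Autoinducer-2 is present, so OrvP is active.
With repressor OrvP bound, *elnA* is not transcribed.
So ElnA is not produced.
Co²⁺ is absent, so WexF is active.
With repressor WexF bound, *holT* is not transcribed.
So HolT is not produced.
With no repressor bound, *vorX* is transcribed.
So VorX is produced and active.
With repressor VorX bound, *sibK* is not transcribed.
So SibK is not produced.
Required activator SibK is absent, so *mibR* is not transcribed.

OFF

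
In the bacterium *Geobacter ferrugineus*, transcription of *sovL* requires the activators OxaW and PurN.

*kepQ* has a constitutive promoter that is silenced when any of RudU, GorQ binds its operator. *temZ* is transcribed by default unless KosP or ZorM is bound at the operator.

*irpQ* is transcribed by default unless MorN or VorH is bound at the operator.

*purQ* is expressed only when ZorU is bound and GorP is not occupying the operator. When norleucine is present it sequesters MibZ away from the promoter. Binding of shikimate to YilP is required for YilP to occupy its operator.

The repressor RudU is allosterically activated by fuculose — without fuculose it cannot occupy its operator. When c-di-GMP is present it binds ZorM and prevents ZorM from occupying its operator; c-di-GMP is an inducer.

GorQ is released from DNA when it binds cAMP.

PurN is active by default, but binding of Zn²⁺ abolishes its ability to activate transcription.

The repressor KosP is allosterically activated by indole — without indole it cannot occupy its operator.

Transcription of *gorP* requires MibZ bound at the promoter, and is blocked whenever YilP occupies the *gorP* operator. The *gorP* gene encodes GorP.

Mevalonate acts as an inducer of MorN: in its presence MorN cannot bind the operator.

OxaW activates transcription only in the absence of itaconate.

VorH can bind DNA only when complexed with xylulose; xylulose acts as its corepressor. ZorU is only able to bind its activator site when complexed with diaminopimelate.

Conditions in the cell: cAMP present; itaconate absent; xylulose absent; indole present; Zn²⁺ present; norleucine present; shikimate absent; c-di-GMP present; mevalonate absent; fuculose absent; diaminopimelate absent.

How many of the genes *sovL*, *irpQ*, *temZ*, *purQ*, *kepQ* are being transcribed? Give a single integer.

1

Itaconate is absent, so OxaW is active.
Zn²⁺ is present, so PurN is inactive.
Required activator PurN is absent, so *sovL* is not transcribed.
→ *sovL* is OFF.
Mevalonate is absent, so MorN is active.
Xylulose is absent, so VorH is inactive.
With repressor MorN bound, *irpQ* is not transcribed.
→ *irpQ* is OFF.
Indole is present, so KosP is active.
c-di-GMP is present, so ZorM is inactive.
With repressor KosP bound, *temZ* is not transcribed.
→ *temZ* is OFF.
Diaminopimelate is absent, so ZorU is inactive.
Shikimate is absent, so YilP is inactive.
Norleucine is present, so MibZ is inactive.
Required activator MibZ is absent, so *gorP* is not transcribed.
So GorP is not produced.
Required activator ZorU is absent, so *purQ* is not transcribed.
→ *purQ* is OFF.
Fuculose is absent, so RudU is inactive.
cAMP is present, so GorQ is inactive.
With no repressor bound, *kepQ* is transcribed.
→ *kepQ* is ON.
1 of the 5 genes is transcribed.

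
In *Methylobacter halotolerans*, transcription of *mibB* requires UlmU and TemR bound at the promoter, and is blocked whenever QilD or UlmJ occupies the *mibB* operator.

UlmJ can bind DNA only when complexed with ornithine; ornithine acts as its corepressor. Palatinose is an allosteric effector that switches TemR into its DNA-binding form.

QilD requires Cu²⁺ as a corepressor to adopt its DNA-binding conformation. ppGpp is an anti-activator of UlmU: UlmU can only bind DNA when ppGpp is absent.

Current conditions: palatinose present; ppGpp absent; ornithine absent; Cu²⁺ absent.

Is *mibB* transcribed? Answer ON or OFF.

ON

Cu²⁺ is absent, so QilD is inactive.
Ornithine is absent, so UlmJ is inactive.
ppGpp is absent, so UlmU is active.
Palatinose is present, so TemR is active.
No repressor is bound and UlmU and TemR are active, so *mibB* is transcribed.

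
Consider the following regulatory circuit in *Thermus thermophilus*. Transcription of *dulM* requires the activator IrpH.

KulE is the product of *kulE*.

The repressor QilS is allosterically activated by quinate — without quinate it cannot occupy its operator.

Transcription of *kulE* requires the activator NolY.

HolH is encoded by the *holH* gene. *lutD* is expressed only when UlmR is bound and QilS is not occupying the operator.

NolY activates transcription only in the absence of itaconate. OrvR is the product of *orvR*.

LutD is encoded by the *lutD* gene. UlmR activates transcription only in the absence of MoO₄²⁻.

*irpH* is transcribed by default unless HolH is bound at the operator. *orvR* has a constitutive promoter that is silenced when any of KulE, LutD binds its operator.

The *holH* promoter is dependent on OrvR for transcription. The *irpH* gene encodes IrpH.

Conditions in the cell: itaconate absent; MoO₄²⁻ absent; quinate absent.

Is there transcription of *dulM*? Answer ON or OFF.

ON

Itaconate is absent, so NolY is active.
No repressor is bound and NolY is active, so *kulE* is transcribed.
So KulE is produced and active.
MoO₄²⁻ is absent, so UlmR is active.
Quinate is absent, so QilS is inactive.
No repressor is bound and UlmR is active, so *lutD* is transcribed.
So LutD is produced and active.
With repressor KulE bound, *orvR* is not transcribed.
So OrvR is not produced.
Required activator OrvR is absent, so *holH* is not transcribed.
So HolH is not produced.
With no repressor bound, *irpH* is transcribed.
So IrpH is produced and active.
No repressor is bound and IrpH is active, so *dulM* is transcribed.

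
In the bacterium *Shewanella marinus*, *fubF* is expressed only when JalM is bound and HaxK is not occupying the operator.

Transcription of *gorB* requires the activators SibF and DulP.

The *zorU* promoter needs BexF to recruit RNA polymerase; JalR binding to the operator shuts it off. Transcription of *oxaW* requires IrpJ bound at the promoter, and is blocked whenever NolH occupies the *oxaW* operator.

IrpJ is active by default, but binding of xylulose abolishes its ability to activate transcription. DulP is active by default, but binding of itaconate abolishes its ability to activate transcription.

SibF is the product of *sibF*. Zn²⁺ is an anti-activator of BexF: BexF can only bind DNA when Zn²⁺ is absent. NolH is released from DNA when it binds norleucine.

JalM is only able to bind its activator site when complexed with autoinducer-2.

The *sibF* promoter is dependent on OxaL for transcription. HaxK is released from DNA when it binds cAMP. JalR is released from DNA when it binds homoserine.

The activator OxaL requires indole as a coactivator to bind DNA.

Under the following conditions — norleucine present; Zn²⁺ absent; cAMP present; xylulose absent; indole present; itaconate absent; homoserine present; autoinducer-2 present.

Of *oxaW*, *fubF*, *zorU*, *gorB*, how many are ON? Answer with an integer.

4

Norleucine is present, so NolH is inactive.
Xylulose is absent, so IrpJ is active.
No repressor is bound and IrpJ is active, so *oxaW* is transcribed.
→ *oxaW* is ON.
cAMP is present, so HaxK is inactive.
Autoinducer-2 is present, so JalM is active.
No repressor is bound and JalM is active, so *fubF* is transcribed.
→ *fubF* is ON.
Homoserine is present, so JalR is inactive.
Zn²⁺ is absent, so BexF is active.
No repressor is bound and BexF is active, so *zorU* is transcribed.
→ *zorU* is ON.
Indole is present, so OxaL is active.
No repressor is bound and OxaL is active, so *sibF* is transcribed.
So SibF is produced and active.
Itaconate is absent, so DulP is active.
No repressor is bound and SibF and DulP are active, so *gorB* is transcribed.
→ *gorB* is ON.
4 of the 4 genes are transcribed.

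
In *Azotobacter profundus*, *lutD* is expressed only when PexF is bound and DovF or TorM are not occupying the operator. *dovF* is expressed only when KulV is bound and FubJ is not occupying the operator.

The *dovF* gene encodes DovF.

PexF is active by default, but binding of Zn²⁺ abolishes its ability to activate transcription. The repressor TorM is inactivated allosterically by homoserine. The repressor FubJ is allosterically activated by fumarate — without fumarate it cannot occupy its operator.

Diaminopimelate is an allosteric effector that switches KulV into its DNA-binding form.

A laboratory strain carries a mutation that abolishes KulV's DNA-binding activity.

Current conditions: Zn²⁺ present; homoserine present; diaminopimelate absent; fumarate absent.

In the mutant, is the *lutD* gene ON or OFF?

Fumarate is absent, so FubJ is inactive.
KulV is non-functional in this strain, so it has no effect.
Required activator KulV is absent, so *dovF* is not transcribed.
So DovF is not produced.
Zn²⁺ is present, so PexF is inactive.
Homoserine is present, so TorM is inactive.
Required activator PexF is absent, so *lutD* is not transcribed.

OFF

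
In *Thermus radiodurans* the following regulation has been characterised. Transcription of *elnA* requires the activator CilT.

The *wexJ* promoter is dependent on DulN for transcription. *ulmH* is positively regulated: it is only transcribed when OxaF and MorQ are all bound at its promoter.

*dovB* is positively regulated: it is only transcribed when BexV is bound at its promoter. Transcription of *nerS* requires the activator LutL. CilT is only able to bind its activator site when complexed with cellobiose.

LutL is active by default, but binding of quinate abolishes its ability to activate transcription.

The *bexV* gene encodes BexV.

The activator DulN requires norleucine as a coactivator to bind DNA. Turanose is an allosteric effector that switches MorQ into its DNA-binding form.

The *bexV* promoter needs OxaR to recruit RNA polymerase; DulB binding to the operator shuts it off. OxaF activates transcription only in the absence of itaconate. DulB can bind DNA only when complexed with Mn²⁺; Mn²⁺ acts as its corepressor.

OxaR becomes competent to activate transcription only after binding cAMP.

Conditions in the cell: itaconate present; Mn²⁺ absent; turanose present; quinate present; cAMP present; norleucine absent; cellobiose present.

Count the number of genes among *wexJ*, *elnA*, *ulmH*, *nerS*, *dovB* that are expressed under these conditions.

2

Norleucine is absent, so DulN is inactive.
Required activator DulN is absent, so *wexJ* is not transcribed.
→ *wexJ* is OFF.
Cellobiose is present, so CilT is active.
No repressor is bound and CilT is active, so *elnA* is transcribed.
→ *elnA* is ON.
Itaconate is present, so OxaF is inactive.
Turanose is present, so MorQ is active.
Required activator OxaF is absent, so *ulmH* is not transcribed.
→ *ulmH* is OFF.
Quinate is present, so LutL is inactive.
Required activator LutL is absent, so *nerS* is not transcribed.
→ *nerS* is OFF.
cAMP is present, so OxaR is active.
Mn²⁺ is absent, so DulB is inactive.
No repressor is bound and OxaR is active, so *bexV* is transcribed.
So BexV is produced and active.
No repressor is bound and BexV is active, so *dovB* is transcribed.
→ *dovB* is ON.
2 of the 5 genes are transcribed.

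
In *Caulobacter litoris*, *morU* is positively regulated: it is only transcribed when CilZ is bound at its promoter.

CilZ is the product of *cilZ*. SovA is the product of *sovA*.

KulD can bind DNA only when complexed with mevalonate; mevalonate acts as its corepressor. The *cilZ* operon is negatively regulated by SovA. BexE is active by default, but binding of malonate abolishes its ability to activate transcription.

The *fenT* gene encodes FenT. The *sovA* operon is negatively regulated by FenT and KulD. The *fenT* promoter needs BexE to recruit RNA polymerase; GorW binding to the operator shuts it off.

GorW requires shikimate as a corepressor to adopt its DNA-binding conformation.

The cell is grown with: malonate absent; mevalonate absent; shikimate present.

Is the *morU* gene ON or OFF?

OFF

Shikimate is present, so GorW is active.
Malonate is absent, so BexE is active.
With repressor GorW bound, *fenT* is not transcribed.
So FenT is not produced.
Mevalonate is absent, so KulD is inactive.
With no repressor bound, *sovA* is transcribed.
So SovA is produced and active.
With repressor SovA bound, *cilZ* is not transcribed.
So CilZ is not produced.
Required activator CilZ is absent, so *morU* is not transcribed.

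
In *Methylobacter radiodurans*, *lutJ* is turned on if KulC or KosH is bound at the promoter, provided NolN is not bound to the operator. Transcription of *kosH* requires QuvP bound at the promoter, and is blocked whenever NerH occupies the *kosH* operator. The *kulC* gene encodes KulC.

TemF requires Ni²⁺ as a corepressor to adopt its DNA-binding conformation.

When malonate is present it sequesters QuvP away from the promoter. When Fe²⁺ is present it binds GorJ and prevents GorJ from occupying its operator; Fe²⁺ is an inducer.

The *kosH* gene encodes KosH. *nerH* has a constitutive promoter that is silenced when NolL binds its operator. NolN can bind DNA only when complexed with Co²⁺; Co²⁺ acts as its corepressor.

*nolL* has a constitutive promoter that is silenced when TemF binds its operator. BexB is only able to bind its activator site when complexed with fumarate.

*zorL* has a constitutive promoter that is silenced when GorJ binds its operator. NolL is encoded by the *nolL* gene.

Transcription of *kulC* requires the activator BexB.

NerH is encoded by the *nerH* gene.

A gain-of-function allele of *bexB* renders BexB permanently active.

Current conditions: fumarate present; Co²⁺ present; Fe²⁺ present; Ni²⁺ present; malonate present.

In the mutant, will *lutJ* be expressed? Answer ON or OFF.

Co²⁺ is present, so NolN is active.
BexB is constitutively active in this strain.
No repressor is bound and BexB is active, so *kulC* is transcribed.
So KulC is produced and active.
Malonate is present, so QuvP is inactive.
Ni²⁺ is present, so TemF is active.
With repressor TemF bound, *nolL* is not transcribed.
So NolL is not produced.
With no repressor bound, *nerH* is transcribed.
So NerH is produced and active.
With repressor NerH bound, *kosH* is not transcribed.
So KosH is not produced.
With repressor NolN bound, *lutJ* is not transcribed.

OFF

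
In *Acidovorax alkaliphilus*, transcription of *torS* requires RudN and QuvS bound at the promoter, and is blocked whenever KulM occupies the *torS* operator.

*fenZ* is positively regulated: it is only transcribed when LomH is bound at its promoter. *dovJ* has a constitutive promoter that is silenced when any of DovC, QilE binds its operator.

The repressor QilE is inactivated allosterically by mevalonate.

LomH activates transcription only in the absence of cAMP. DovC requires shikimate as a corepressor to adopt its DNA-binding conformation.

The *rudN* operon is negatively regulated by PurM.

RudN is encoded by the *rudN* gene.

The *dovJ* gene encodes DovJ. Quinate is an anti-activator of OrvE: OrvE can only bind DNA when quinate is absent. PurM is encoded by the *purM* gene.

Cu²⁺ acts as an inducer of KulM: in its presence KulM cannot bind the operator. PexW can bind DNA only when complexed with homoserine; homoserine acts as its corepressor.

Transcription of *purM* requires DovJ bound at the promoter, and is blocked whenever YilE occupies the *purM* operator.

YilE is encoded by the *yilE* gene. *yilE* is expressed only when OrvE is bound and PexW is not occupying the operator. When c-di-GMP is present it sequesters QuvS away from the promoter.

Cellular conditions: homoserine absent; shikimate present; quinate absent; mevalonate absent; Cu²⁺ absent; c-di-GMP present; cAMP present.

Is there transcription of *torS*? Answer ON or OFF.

OFF

Quinate is absent, so OrvE is active.
Homoserine is absent, so PexW is inactive.
No repressor is bound and OrvE is active, so *yilE* is transcribed.
So YilE is produced and active.
Shikimate is present, so DovC is active.
Mevalonate is absent, so QilE is active.
With repressor DovC bound, *dovJ* is not transcribed.
So DovJ is not produced.
With repressor YilE bound, *purM* is not transcribed.
So PurM is not produced.
With no repressor bound, *rudN* is transcribed.
So RudN is produced and active.
c-di-GMP is present, so QuvS is inactive.
Cu²⁺ is absent, so KulM is active.
With repressor KulM bound, *torS* is not transcribed.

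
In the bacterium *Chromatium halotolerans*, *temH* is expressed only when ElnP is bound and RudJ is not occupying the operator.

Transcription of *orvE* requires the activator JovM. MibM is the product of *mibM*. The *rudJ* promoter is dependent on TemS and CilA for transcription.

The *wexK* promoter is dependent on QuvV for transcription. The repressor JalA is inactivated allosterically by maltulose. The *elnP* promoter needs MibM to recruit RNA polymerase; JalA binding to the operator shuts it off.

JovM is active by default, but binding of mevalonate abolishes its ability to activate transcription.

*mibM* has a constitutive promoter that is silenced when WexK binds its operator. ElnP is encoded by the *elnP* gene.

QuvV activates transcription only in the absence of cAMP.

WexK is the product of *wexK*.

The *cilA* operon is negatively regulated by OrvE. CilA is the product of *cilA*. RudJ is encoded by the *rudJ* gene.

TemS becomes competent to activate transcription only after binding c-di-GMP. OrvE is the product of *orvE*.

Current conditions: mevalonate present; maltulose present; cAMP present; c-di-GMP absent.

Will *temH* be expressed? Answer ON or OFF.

ON

Maltulose is present, so JalA is inactive.
cAMP is present, so QuvV is inactive.
Required activator QuvV is absent, so *wexK* is not transcribed.
So WexK is not produced.
With no repressor bound, *mibM* is transcribed.
So MibM is produced and active.
No repressor is bound and MibM is active, so *elnP* is transcribed.
So ElnP is produced and active.
c-di-GMP is absent, so TemS is inactive.
Mevalonate is present, so JovM is inactive.
Required activator JovM is absent, so *orvE* is not transcribed.
So OrvE is not produced.
With no repressor bound, *cilA* is transcribed.
So CilA is produced and active.
Required activator TemS is absent, so *rudJ* is not transcribed.
So RudJ is not produced.
No repressor is bound and ElnP is active, so *temH* is transcribed.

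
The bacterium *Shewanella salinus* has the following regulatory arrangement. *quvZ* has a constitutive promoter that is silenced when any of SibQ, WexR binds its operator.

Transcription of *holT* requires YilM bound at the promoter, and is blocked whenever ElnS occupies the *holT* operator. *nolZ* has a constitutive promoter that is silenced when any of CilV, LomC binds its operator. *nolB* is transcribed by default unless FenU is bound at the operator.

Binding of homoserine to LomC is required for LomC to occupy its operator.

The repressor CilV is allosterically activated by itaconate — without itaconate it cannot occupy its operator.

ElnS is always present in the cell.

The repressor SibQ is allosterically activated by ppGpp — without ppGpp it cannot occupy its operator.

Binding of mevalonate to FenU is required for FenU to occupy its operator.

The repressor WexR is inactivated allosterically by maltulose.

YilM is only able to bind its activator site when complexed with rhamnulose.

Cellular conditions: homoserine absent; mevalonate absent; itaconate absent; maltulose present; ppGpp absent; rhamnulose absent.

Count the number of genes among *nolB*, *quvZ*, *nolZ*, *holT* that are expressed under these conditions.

3

Mevalonate is absent, so FenU is inactive.
With no repressor bound, *nolB* is transcribed.
→ *nolB* is ON.
ppGpp is absent, so SibQ is inactive.
Maltulose is present, so WexR is inactive.
With no repressor bound, *quvZ* is transcribed.
→ *quvZ* is ON.
Itaconate is absent, so CilV is inactive.
Homoserine is absent, so LomC is inactive.
With no repressor bound, *nolZ* is transcribed.
→ *nolZ* is ON.
ElnS is produced constitutively and is active.
Rhamnulose is absent, so YilM is inactive.
With repressor ElnS bound, *holT* is not transcribed.
→ *holT* is OFF.
3 of the 4 genes are transcribed.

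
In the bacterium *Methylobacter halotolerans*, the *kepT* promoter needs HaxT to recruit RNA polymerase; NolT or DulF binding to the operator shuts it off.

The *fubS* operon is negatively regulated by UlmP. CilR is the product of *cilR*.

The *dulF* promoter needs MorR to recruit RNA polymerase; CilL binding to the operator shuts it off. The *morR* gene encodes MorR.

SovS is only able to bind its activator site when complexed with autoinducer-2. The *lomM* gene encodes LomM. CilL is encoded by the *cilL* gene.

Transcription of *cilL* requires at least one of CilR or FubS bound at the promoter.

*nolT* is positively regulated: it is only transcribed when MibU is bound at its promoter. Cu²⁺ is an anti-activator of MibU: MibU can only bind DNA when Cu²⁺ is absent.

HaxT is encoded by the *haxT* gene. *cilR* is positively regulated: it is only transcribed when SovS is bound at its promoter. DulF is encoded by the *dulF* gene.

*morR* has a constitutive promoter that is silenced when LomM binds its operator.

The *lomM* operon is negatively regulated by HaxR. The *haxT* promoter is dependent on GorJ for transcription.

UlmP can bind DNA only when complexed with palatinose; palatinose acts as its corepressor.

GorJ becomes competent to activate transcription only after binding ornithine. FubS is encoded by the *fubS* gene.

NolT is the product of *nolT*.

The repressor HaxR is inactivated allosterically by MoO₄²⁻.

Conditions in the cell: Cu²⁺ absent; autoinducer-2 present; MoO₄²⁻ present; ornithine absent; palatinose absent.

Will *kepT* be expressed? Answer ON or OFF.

Ornithine is absent, so GorJ is inactive.
Required activator GorJ is absent, so *haxT* is not transcribed.
So HaxT is not produced.
Cu²⁺ is absent, so MibU is active.
No repressor is bound and MibU is active, so *nolT* is transcribed.
So NolT is produced and active.
MoO₄²⁻ is present, so HaxR is inactive.
With no repressor bound, *lomM* is transcribed.
So LomM is produced and active.
With repressor LomM bound, *morR* is not transcribed.
So MorR is not produced.
Autoinducer-2 is present, so SovS is active.
No repressor is bound and SovS is active, so *cilR* is transcribed.
So CilR is produced and active.
Palatinose is absent, so UlmP is inactive.
With no repressor bound, *fubS* is transcribed.
So FubS is produced and active.
Activator CilR is present, so *cilL* is transcribed.
So CilL is produced and active.
With repressor CilL bound, *dulF* is not transcribed.
So DulF is not produced.
With repressor NolT bound, *kepT* is not transcribed.

OFF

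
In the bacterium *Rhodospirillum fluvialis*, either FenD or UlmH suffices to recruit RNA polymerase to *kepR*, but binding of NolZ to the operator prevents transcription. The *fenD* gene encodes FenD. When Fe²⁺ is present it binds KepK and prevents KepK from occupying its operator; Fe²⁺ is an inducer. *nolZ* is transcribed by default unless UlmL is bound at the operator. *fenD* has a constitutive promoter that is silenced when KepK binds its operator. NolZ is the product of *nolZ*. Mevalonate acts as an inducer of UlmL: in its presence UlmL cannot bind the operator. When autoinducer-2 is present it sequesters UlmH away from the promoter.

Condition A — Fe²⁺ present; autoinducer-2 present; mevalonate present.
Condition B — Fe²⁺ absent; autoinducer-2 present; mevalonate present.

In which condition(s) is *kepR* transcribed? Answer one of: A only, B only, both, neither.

Condition A:
Fe²⁺ is present, so KepK is inactive.
With no repressor bound, *fenD* is transcribed.
So FenD is produced and active.
Autoinducer-2 is present, so UlmH is inactive.
Mevalonate is present, so UlmL is inactive.
With no repressor bound, *nolZ* is transcribed.
So NolZ is produced and active.
With repressor NolZ bound, *kepR* is not transcribed.
→ *kepR* is OFF in A.
Condition B:
Fe²⁺ is absent, so KepK is active.
With repressor KepK bound, *fenD* is not transcribed.
So FenD is not produced.
Autoinducer-2 is present, so UlmH is inactive.
Mevalonate is present, so UlmL is inactive.
With no repressor bound, *nolZ* is transcribed.
So NolZ is produced and active.
With repressor NolZ bound, *kepR* is not transcribed.
→ *kepR* is OFF in B.

neither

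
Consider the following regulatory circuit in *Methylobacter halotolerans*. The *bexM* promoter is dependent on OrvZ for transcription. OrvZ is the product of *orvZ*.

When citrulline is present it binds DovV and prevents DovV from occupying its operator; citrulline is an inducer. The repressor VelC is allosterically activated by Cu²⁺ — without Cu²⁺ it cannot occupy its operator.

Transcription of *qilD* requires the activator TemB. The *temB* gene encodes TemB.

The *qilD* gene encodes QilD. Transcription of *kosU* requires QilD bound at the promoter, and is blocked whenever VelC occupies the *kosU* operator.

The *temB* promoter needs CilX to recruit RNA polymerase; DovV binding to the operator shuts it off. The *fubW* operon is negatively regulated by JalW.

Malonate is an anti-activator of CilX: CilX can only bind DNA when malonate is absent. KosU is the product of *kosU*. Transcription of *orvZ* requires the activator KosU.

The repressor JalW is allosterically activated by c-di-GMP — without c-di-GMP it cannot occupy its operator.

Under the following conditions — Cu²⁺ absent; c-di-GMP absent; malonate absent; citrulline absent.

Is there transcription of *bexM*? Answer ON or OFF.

Malonate is absent, so CilX is active.
Citrulline is absent, so DovV is active.
With repressor DovV bound, *temB* is not transcribed.
So TemB is not produced.
Required activator TemB is absent, so *qilD* is not transcribed.
So QilD is not produced.
Cu²⁺ is absent, so VelC is inactive.
Required activator QilD is absent, so *kosU* is not transcribed.
So KosU is not produced.
Required activator KosU is absent, so *orvZ* is not transcribed.
So OrvZ is not produced.
Required activator OrvZ is absent, so *bexM* is not transcribed.

OFF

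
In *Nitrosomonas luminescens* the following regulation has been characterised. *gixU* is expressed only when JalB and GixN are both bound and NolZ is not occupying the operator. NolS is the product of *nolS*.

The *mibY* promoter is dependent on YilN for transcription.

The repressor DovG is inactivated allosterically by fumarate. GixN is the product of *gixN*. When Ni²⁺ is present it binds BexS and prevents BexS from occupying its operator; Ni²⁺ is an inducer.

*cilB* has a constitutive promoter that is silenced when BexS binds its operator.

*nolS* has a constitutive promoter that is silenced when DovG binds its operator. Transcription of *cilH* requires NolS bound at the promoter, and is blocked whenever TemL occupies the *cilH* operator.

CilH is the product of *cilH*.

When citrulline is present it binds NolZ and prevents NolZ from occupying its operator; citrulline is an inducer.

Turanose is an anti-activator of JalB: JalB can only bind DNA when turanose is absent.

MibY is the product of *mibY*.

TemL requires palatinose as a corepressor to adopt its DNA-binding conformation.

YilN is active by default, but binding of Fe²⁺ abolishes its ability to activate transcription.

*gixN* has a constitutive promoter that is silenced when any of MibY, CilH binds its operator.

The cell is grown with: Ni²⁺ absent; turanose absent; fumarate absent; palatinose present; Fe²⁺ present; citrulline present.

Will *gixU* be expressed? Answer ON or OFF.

Turanose is absent, so JalB is active.
Fe²⁺ is present, so YilN is inactive.
Required activator YilN is absent, so *mibY* is not transcribed.
So MibY is not produced.
Fumarate is absent, so DovG is active.
With repressor DovG bound, *nolS* is not transcribed.
So NolS is not produced.
Palatinose is present, so TemL is active.
With repressor TemL bound, *cilH* is not transcribed.
So CilH is not produced.
With no repressor bound, *gixN* is transcribed.
So GixN is produced and active.
Citrulline is present, so NolZ is inactive.
No repressor is bound and JalB and GixN are active, so *gixU* is transcribed.

ON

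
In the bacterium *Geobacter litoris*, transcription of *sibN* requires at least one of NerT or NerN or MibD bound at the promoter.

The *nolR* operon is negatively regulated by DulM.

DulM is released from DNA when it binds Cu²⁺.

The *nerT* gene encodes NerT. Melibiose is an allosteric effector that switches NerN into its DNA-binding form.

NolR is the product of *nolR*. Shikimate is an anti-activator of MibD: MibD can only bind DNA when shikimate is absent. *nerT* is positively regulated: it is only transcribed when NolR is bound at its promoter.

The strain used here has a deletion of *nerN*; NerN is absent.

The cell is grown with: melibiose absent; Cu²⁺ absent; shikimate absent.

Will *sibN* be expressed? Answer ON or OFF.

Cu²⁺ is absent, so DulM is active.
With repressor DulM bound, *nolR* is not transcribed.
So NolR is not produced.
Required activator NolR is absent, so *nerT* is not transcribed.
So NerT is not produced.
NerN is non-functional in this strain, so it has no effect.
Shikimate is absent, so MibD is active.
Activator MibD is present, so *sibN* is transcribed.

ON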